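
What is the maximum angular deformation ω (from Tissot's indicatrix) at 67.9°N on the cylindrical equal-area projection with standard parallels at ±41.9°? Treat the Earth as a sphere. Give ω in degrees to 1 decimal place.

A cylindrical equal-area projection with standard parallel φ₀ has meridian scale h = cos φ / cos φ₀ and parallel scale k = cos φ₀ / cos φ (so areas are preserved, h·k = 1).
At 67.9°: h = 0.5055, k = 1.978; principal scales a = 1.978, b = 0.5055.
sin(ω/2) = (a − b)/(a + b) = 1.473/2.484 = 0.5930, so ω = 2 arcsin(0.5930) ≈ 72.7°.

72.7°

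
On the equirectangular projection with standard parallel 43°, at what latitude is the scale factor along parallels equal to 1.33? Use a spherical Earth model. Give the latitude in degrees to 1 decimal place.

In the equirectangular projection with standard parallel φ₀ = 43° (x = Rλ cos φ₀, y = Rφ), meridians are true-scale (h = 1) and the parallel scale is k = cos φ₀ / cos φ.
k = cos φ₀ / cos φ = 1.33  ⇒  cos φ = cos 43° / 1.33 = 0.5499.
φ = arccos(0.5499) ≈ 56.6°.

56.6°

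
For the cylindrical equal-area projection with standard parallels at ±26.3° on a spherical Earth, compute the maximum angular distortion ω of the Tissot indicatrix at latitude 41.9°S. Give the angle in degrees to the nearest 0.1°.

21.2°

Cylindrical equal-area (φ₀ = 26.3°): h = cos φ / cos 26.3° along meridians, k = cos 26.3° / cos φ along parallels; h·k = 1.
At 41.9°: h = 0.8303, k = 1.204; principal scales a = 1.204, b = 0.8303.
sin(ω/2) = (a − b)/(a + b) = 0.3742/2.035 = 0.1839, so ω = 2 arcsin(0.1839) ≈ 21.2°.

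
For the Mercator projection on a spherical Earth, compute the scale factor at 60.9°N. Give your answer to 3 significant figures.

2.06

For Mercator, h = k = sec φ (a conformal cylindrical projection has a single point scale, 1/cos φ).
k = 1/cos 60.9° = 1/0.4863 = 2.056.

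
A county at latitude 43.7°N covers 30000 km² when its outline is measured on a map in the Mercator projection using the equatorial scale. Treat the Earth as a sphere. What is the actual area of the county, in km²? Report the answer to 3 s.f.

For Mercator, h = k = sec φ (a conformal cylindrical projection has a single point scale, 1/cos φ).
Areal scale = k² = sec²φ = 1/cos²(43.7°) = 1/0.7230² = 1.913.
True area = apparent / (areal scale) = 30000 / 1.913 ≈ 15700 km².

15700 km²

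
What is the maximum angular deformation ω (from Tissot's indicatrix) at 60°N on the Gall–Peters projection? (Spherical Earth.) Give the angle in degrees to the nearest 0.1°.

38.9°

The Gall–Peters projection is cylindrical equal-area with φ₀ = 45°. For cylindrical equal-area with standard parallel φ₀, h = cos φ / cos φ₀ and k = cos φ₀ / cos φ, so h·k = 1.
At 60°: h = 0.7071, k = 1.414; principal scales a = 1.414, b = 0.7071.
sin(ω/2) = (a − b)/(a + b) = 0.7071/2.121 = 0.3333, so ω = 2 arcsin(0.3333) ≈ 38.9°.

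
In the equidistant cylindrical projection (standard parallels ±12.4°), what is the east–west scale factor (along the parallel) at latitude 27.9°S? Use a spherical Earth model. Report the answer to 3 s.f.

In the equirectangular projection with standard parallel φ₀ = 12.4° (x = Rλ cos φ₀, y = Rφ), meridians are true-scale (h = 1) and the parallel scale is k = cos φ₀ / cos φ.
k = cos 12.4° / cos 27.9° = 0.9767/0.8838 = 1.105.

1.11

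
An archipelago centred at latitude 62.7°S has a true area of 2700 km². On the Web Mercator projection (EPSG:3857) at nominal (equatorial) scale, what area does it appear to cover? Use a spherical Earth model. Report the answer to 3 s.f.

Mercator is conformal, so the point scale is isotropic: h = k = sec φ = 1/cos φ.
Areal scale = k² = sec²φ = 1/cos²(62.7°) = 1/0.4586² = 4.754.
Apparent area = 2700 × 4.754 ≈ 12800 km².

12800 km²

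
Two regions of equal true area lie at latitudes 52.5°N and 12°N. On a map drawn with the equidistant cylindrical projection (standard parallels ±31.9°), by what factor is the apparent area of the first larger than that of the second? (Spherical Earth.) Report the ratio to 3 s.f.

1.61

The equidistant cylindrical projection with φ₀ = 31.9° has h = 1 (meridians true) and k = cos φ₀ / cos φ along parallels.
Areal scale at 52.5°: h·k = 1.000 × 1.395 = 1.395.
Areal scale at 12°: h·k = 1.000 × 0.8679 = 0.8679.
Ratio = 1.395/0.8679 ≈ 1.61.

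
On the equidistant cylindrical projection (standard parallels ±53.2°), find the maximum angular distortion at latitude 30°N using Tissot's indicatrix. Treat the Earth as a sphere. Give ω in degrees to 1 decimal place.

With standard parallel φ₀ = 53.2°, the equirectangular projection gives x = Rλ cos φ₀, y = Rφ, so h = 1 and k = cos 53.2° / cos φ.
At 30°: h = 1.000, k = 0.6917; principal scales a = 1.000, b = 0.6917.
sin(ω/2) = (a − b)/(a + b) = 0.3083/1.692 = 0.1822, so ω = 2 arcsin(0.1822) ≈ 21.0°.

21.0°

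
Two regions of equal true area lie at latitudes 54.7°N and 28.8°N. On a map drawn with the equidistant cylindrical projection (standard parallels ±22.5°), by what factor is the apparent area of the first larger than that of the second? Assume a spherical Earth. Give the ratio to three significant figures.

1.52

With standard parallel φ₀ = 22.5°, the equirectangular projection gives x = Rλ cos φ₀, y = Rφ, so h = 1 and k = cos 22.5° / cos φ.
Areal scale at 54.7°: h·k = 1.000 × 1.599 = 1.599.
Areal scale at 28.8°: h·k = 1.000 × 1.054 = 1.054.
Ratio = 1.599/1.054 ≈ 1.52.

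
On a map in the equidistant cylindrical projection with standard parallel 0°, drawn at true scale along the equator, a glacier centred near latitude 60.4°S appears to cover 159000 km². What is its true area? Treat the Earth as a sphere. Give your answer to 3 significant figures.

For the equirectangular projection with φ₀ = 0 (plate carrée), h = 1 along meridians and k = sec φ along parallels.
Areal scale = h·k = 1 × sec φ; at 60.4°, h = 1.000, k = 2.025, so h·k = 2.025.
True area = apparent / (areal scale) = 159000 / 2.025 ≈ 78500 km².

78500 km²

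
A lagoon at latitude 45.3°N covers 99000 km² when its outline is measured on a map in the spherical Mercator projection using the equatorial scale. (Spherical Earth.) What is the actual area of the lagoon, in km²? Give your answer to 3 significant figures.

49000 km²

The Mercator projection is conformal; its linear scale factor is the same in every direction and equals sec φ = 1/cos φ.
Areal scale = k² = sec²φ = 1/cos²(45.3°) = 1/0.7034² = 2.021.
True area = apparent / (areal scale) = 99000 / 2.021 ≈ 49000 km².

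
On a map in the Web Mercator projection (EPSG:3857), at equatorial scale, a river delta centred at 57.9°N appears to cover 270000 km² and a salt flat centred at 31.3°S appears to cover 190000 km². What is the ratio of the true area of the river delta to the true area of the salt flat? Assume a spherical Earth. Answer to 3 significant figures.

On Mercator the areal scale is sec²φ, so true area = apparent × cos²φ.
True area of river delta: 270000 × cos²(57.9°) = 270000 × 0.2824 = 76240 km².
True area of salt flat: 190000 × cos²(31.3°) = 190000 × 0.7301 = 138700 km².
Ratio = 76240 / 138700 ≈ 0.550.

0.550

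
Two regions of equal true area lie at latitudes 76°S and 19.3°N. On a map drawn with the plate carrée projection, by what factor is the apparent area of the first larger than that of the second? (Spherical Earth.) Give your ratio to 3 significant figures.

3.90

In the plate carrée (x = Rλ, y = Rφ), meridians are true-scale (h = 1) and parallels are stretched by k = sec φ.
Areal scale at 76°: h·k = 1.000 × 4.134 = 4.134.
Areal scale at 19.3°: h·k = 1.000 × 1.060 = 1.060.
Ratio = 4.134/1.060 ≈ 3.90.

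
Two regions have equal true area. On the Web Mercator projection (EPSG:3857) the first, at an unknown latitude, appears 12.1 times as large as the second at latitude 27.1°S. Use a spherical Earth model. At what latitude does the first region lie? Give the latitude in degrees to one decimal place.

For equal true areas on Mercator, apparent areas scale as sec²φ, so the ratio is cos²φ₂ / cos²φ₁.
cos²φ₂ / cos²φ₁ = 12.1  ⇒  cos φ₁ = cos 27.1° / √12.1 = 0.8902/3.479 = 0.2559.
φ₁ = arccos(0.2559) ≈ 75.2°.

75.2°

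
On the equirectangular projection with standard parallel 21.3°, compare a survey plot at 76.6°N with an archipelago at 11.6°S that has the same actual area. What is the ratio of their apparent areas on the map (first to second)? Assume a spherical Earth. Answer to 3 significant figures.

4.23

In the equirectangular projection with standard parallel φ₀ = 21.3° (x = Rλ cos φ₀, y = Rφ), meridians are true-scale (h = 1) and the parallel scale is k = cos φ₀ / cos φ.
Areal scale at 76.6°: h·k = 1.000 × 4.020 = 4.020.
Areal scale at 11.6°: h·k = 1.000 × 0.9511 = 0.9511.
Ratio = 4.020/0.9511 ≈ 4.23.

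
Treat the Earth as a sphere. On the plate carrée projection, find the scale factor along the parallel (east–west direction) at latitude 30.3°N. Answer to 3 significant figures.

For the equirectangular projection with φ₀ = 0 (plate carrée), h = 1 along meridians and k = sec φ along parallels.
k = 1/cos 30.3° = 1/0.8634 = 1.158.

1.16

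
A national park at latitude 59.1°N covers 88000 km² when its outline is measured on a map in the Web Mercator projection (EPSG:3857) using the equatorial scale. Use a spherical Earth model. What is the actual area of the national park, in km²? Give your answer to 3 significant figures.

23200 km²

For Mercator, h = k = sec φ (a conformal cylindrical projection has a single point scale, 1/cos φ).
Areal scale = k² = sec²φ = 1/cos²(59.1°) = 1/0.5135² = 3.792.
True area = apparent / (areal scale) = 88000 / 3.792 ≈ 23200 km².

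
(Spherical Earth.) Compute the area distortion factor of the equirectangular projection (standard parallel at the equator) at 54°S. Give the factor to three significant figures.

For the equirectangular projection with φ₀ = 0 (plate carrée), h = 1 along meridians and k = sec φ along parallels.
Areal scale = h·k = 1 × sec φ; at 54°, h = 1.000, k = 1.701, so h·k = 1.701.

1.70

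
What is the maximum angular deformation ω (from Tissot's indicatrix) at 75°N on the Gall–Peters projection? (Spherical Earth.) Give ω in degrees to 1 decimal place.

The Gall–Peters projection is cylindrical equal-area with φ₀ = 45°. For cylindrical equal-area with standard parallel φ₀, h = cos φ / cos φ₀ and k = cos φ₀ / cos φ, so h·k = 1.
At 75°: h = 0.3660, k = 2.732; principal scales a = 2.732, b = 0.3660.
sin(ω/2) = (a − b)/(a + b) = 2.366/3.098 = 0.7637, so ω = 2 arcsin(0.7637) ≈ 99.6°.

99.6°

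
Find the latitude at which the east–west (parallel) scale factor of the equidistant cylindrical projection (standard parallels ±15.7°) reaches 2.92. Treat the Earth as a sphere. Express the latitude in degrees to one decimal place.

70.8°

With standard parallel φ₀ = 15.7°, the equirectangular projection gives x = Rλ cos φ₀, y = Rφ, so h = 1 and k = cos 15.7° / cos φ.
k = cos φ₀ / cos φ = 2.92  ⇒  cos φ = cos 15.7° / 2.92 = 0.3297.
φ = arccos(0.3297) ≈ 70.8°.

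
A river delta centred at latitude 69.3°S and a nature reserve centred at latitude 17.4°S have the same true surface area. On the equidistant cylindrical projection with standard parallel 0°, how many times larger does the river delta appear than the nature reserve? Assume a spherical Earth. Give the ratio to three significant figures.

2.70

Plate carrée maps x = Rλ, y = Rφ. The meridian scale is h = 1 and the parallel scale is k = 1/cos φ = sec φ.
Areal scale at 69.3°: h·k = 1.000 × 2.829 = 2.829.
Areal scale at 17.4°: h·k = 1.000 × 1.048 = 1.048.
Ratio = 2.829/1.048 ≈ 2.70.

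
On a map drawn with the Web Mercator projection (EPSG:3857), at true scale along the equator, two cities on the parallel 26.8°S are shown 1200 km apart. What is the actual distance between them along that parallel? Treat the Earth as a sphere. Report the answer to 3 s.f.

Mercator is conformal, so the point scale is isotropic: h = k = sec φ = 1/cos φ.
Along the parallel at 26.8°, map distances are exaggerated by k = sec 26.8° = 1.120.
True distance = 1200 / 1.120 = 1200 × cos 26.8° ≈ 1070 km.

1070 km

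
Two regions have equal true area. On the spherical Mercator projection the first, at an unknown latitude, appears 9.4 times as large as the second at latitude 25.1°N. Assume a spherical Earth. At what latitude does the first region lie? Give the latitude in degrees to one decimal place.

On Mercator, (apparent₁)/(apparent₂) = sec²φ₁ / sec²φ₂ when true areas are equal.
cos²φ₂ / cos²φ₁ = 9.4  ⇒  cos φ₁ = cos 25.1° / √9.4 = 0.9056/3.066 = 0.2954.
φ₁ = arccos(0.2954) ≈ 72.8°.

72.8°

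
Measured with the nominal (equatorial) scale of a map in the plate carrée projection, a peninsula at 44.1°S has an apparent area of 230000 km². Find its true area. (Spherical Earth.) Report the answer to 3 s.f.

165000 km²

In the plate carrée (x = Rλ, y = Rφ), meridians are true-scale (h = 1) and parallels are stretched by k = sec φ.
Areal scale = h·k = 1 × sec φ; at 44.1°, h = 1.000, k = 1.393, so h·k = 1.393.
True area = apparent / (areal scale) = 230000 / 1.393 ≈ 165000 km².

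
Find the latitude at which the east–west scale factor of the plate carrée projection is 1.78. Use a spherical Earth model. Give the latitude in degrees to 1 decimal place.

55.8°

Plate carrée: h = 1, k = sec φ along parallels.
sec φ = 1.78  ⇒  cos φ = 0.5618  ⇒  φ ≈ 55.8°.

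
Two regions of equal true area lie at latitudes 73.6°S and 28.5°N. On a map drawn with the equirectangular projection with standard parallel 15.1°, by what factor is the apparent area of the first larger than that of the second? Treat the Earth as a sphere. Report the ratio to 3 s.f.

With standard parallel φ₀ = 15.1°, the equirectangular projection gives x = Rλ cos φ₀, y = Rφ, so h = 1 and k = cos 15.1° / cos φ.
Areal scale at 73.6°: h·k = 1.000 × 3.420 = 3.420.
Areal scale at 28.5°: h·k = 1.000 × 1.099 = 1.099.
Ratio = 3.420/1.099 ≈ 3.11.

3.11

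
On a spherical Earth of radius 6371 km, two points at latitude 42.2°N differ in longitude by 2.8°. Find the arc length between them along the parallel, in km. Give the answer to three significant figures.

Arc length along a parallel = R cos φ · Δλ (with Δλ in radians).
= 6371 × cos 42.2° × (2.8° × π/180) = 6371 × 0.7408 × 0.04887 ≈ 231 km.

231 km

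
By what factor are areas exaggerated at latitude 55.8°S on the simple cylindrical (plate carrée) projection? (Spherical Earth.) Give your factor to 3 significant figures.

Plate carrée maps x = Rλ, y = Rφ. The meridian scale is h = 1 and the parallel scale is k = 1/cos φ = sec φ.
Areal scale = h·k = 1 × sec φ; at 55.8°, h = 1.000, k = 1.779, so h·k = 1.779.

1.78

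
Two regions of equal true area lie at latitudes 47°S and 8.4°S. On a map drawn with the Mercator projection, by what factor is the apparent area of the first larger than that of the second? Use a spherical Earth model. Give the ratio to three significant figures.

Mercator areal scale is sec²φ.
At 47°: sec²(47°) = 1/0.6820² = 2.150.
At 8.4°: sec²(8.4°) = 1/0.9893² = 1.022.
Ratio = 2.150/1.022 = cos²(8.4°)/cos²(47°) ≈ 2.10.

2.10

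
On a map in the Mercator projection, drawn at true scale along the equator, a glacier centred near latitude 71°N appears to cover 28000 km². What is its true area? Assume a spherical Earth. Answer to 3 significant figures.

The Mercator projection is conformal; its linear scale factor is the same in every direction and equals sec φ = 1/cos φ.
Areal scale = k² = sec²φ = 1/cos²(71°) = 1/0.3256² = 9.434.
True area = apparent / (areal scale) = 28000 / 9.434 ≈ 2970 km².

2970 km²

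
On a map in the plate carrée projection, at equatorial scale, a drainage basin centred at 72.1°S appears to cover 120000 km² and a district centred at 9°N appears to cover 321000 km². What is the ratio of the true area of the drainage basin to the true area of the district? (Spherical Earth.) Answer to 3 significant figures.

Plate carrée has h = 1 and k = sec φ, giving areal scale sec φ; true area = (apparent area) · cos φ.
True area of drainage basin: 120000 × cos(72.1°) = 120000 × 0.3074 = 36880 km².
True area of district: 321000 × cos(9°) = 321000 × 0.9877 = 317000 km².
Ratio = 36880 / 317000 ≈ 0.116.

0.116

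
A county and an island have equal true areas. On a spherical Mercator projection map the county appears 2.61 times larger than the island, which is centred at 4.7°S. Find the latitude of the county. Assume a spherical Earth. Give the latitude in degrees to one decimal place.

On Mercator, (apparent₁)/(apparent₂) = sec²φ₁ / sec²φ₂ when true areas are equal.
cos²φ₂ / cos²φ₁ = 2.61  ⇒  cos φ₁ = cos 4.7° / √2.61 = 0.9966/1.616 = 0.6169.
φ₁ = arccos(0.6169) ≈ 51.9°.

51.9°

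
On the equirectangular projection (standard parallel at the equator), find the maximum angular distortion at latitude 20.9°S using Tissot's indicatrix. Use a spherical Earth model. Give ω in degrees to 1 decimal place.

3.9°

For the equirectangular projection with φ₀ = 0 (plate carrée), h = 1 along meridians and k = sec φ along parallels.
At 20.9°: h = 1.000, k = 1.070; principal scales a = 1.070, b = 1.000.
sin(ω/2) = (a − b)/(a + b) = 0.07043/2.070 = 0.03402, so ω = 2 arcsin(0.03402) ≈ 3.9°.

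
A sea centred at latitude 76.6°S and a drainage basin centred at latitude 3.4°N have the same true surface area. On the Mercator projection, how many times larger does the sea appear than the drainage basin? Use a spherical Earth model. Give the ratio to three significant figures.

18.6

Mercator is conformal with k = sec φ, so areal scale = k² = sec²φ.
At 76.6°: sec²(76.6°) = 1/0.2317² = 18.62.
At 3.4°: sec²(3.4°) = 1/0.9982² = 1.004.
Ratio = 18.62/1.004 = cos²(3.4°)/cos²(76.6°) ≈ 18.6.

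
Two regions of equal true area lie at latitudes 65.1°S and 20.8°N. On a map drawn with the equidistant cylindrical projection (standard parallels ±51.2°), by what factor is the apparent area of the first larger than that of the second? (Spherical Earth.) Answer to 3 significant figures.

With standard parallel φ₀ = 51.2°, the equirectangular projection gives x = Rλ cos φ₀, y = Rφ, so h = 1 and k = cos 51.2° / cos φ.
Areal scale at 65.1°: h·k = 1.000 × 1.488 = 1.488.
Areal scale at 20.8°: h·k = 1.000 × 0.6703 = 0.6703.
Ratio = 1.488/0.6703 ≈ 2.22.

2.22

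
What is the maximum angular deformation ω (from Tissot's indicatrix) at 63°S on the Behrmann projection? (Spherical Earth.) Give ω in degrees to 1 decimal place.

69.3°

Behrmann is a cylindrical equal-area projection with standard parallels at ±30°. For cylindrical equal-area with standard parallel φ₀, h = cos φ / cos φ₀ and k = cos φ₀ / cos φ, so h·k = 1.
At 63°: h = 0.5242, k = 1.908; principal scales a = 1.908, b = 0.5242.
sin(ω/2) = (a − b)/(a + b) = 1.383/2.432 = 0.5689, so ω = 2 arcsin(0.5689) ≈ 69.3°.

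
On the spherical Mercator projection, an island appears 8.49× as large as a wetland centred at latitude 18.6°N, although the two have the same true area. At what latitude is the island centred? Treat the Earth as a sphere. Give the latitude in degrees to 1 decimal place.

71.0°

On Mercator, (apparent₁)/(apparent₂) = sec²φ₁ / sec²φ₂ when true areas are equal.
cos²φ₂ / cos²φ₁ = 8.49  ⇒  cos φ₁ = cos 18.6° / √8.49 = 0.9478/2.914 = 0.3253.
φ₁ = arccos(0.3253) ≈ 71.0°.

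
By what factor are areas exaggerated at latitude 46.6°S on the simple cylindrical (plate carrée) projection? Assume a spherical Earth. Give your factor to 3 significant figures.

For the equirectangular projection with φ₀ = 0 (plate carrée), h = 1 along meridians and k = sec φ along parallels.
Areal scale = h·k = 1 × sec φ; at 46.6°, h = 1.000, k = 1.455, so h·k = 1.455.

1.46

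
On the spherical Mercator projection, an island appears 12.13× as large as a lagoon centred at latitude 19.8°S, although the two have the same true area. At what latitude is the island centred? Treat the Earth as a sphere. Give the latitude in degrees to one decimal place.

74.3°

Mercator areal scale is sec²φ, so apparent-area ratio = sec²φ₁ / sec²φ₂ = cos²φ₂ / cos²φ₁.
cos²φ₂ / cos²φ₁ = 12.13  ⇒  cos φ₁ = cos 19.8° / √12.13 = 0.9409/3.483 = 0.2701.
φ₁ = arccos(0.2701) ≈ 74.3°.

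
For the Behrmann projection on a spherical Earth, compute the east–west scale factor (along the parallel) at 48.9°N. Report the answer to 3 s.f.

The Behrmann projection is cylindrical equal-area with φ₀ = 30°. Cylindrical equal-area (φ₀ = 30°): h = cos φ / cos 30° along meridians, k = cos 30° / cos φ along parallels; h·k = 1.
k = cos 30° / cos 48.9° = 0.8660/0.6574 = 1.317.

1.32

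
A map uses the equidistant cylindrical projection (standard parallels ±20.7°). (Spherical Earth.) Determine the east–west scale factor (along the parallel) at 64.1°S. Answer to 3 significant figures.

2.14

With standard parallel φ₀ = 20.7°, the equirectangular projection gives x = Rλ cos φ₀, y = Rφ, so h = 1 and k = cos 20.7° / cos φ.
k = cos 20.7° / cos 64.1° = 0.9354/0.4368 = 2.142.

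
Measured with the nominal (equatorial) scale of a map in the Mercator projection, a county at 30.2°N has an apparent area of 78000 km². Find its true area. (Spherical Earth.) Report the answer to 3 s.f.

The Mercator projection is conformal; its linear scale factor is the same in every direction and equals sec φ = 1/cos φ.
Areal scale = k² = sec²φ = 1/cos²(30.2°) = 1/0.8643² = 1.339.
True area = apparent / (areal scale) = 78000 / 1.339 ≈ 58300 km².

58300 km²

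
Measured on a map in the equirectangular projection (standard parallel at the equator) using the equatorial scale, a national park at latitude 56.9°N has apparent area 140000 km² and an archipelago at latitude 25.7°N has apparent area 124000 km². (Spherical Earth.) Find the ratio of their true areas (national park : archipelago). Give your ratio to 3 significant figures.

Plate carrée has h = 1 and k = sec φ, giving areal scale sec φ; true area = (apparent area) · cos φ.
True area of national park: 140000 × cos(56.9°) = 140000 × 0.5461 = 76450 km².
True area of archipelago: 124000 × cos(25.7°) = 124000 × 0.9011 = 111700 km².
Ratio = 76450 / 111700 ≈ 0.684.

0.684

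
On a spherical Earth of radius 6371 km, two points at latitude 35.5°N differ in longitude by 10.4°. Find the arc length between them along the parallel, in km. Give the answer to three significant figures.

941 km

Arc length along a parallel = R cos φ · Δλ (with Δλ in radians).
= 6371 × cos 35.5° × (10.4° × π/180) = 6371 × 0.8141 × 0.1815 ≈ 941 km.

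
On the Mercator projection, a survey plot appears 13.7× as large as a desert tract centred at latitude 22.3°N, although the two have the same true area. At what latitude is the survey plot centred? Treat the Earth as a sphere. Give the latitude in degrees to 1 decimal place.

For equal true areas on Mercator, apparent areas scale as sec²φ, so the ratio is cos²φ₂ / cos²φ₁.
cos²φ₂ / cos²φ₁ = 13.7  ⇒  cos φ₁ = cos 22.3° / √13.7 = 0.9252/3.701 = 0.2500.
φ₁ = arccos(0.2500) ≈ 75.5°.

75.5°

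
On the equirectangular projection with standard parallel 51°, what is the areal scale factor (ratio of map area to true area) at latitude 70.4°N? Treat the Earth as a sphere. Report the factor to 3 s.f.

With standard parallel φ₀ = 51°, the equirectangular projection gives x = Rλ cos φ₀, y = Rφ, so h = 1 and k = cos 51° / cos φ.
Areal scale = h·k = 1 × cos φ₀ / cos φ; at 70.4°, h = 1.000, k = 1.876, so h·k = 1.876.

1.88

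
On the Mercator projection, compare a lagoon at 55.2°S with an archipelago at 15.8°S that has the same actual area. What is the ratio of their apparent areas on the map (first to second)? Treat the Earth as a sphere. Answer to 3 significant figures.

Mercator areal scale is sec²φ.
At 55.2°: sec²(55.2°) = 1/0.5707² = 3.070.
At 15.8°: sec²(15.8°) = 1/0.9622² = 1.080.
Ratio = 3.070/1.080 = cos²(15.8°)/cos²(55.2°) ≈ 2.84.

2.84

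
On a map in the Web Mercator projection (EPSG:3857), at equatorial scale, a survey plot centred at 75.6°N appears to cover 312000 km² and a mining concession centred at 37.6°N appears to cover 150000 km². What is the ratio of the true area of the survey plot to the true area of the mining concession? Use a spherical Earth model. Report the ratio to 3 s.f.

Since Mercator area scale is 1/cos²φ, the true area equals the apparent area multiplied by cos²φ.
True area of survey plot: 312000 × cos²(75.6°) = 312000 × 0.06185 = 19300 km².
True area of mining concession: 150000 × cos²(37.6°) = 150000 × 0.6277 = 94160 km².
Ratio = 19300 / 94160 ≈ 0.205.

0.205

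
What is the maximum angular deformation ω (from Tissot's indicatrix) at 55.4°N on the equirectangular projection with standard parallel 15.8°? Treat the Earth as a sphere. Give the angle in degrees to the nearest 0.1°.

The equidistant cylindrical projection with φ₀ = 15.8° has h = 1 (meridians true) and k = cos φ₀ / cos φ along parallels.
At 55.4°: h = 1.000, k = 1.695; principal scales a = 1.695, b = 1.000.
sin(ω/2) = (a − b)/(a + b) = 0.6945/2.695 = 0.2578, so ω = 2 arcsin(0.2578) ≈ 29.9°.

29.9°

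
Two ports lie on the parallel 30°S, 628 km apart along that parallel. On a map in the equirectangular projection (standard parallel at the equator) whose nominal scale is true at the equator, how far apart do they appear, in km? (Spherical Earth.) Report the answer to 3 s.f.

In the plate carrée (x = Rλ, y = Rφ), meridians are true-scale (h = 1) and parallels are stretched by k = sec φ.
Along the parallel, k = sec 30° = 1/0.8660 = 1.155.
Map distance = 628 × 1.155 ≈ 725 km.

725 km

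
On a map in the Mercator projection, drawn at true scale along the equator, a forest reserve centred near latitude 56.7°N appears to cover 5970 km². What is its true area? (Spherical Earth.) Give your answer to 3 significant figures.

Mercator is conformal, so the point scale is isotropic: h = k = sec φ = 1/cos φ.
Areal scale = k² = sec²φ = 1/cos²(56.7°) = 1/0.5490² = 3.318.
True area = apparent / (areal scale) = 5970 / 3.318 ≈ 1800 km².

1800 km²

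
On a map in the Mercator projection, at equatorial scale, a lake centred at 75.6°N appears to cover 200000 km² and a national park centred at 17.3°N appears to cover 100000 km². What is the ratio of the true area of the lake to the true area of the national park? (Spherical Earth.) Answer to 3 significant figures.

Mercator's areal exaggeration is sec²φ; hence true area = (apparent area) · cos²φ.
True area of lake: 200000 × cos²(75.6°) = 200000 × 0.06185 = 12370 km².
True area of national park: 100000 × cos²(17.3°) = 100000 × 0.9116 = 91160 km².
Ratio = 12370 / 91160 ≈ 0.136.

0.136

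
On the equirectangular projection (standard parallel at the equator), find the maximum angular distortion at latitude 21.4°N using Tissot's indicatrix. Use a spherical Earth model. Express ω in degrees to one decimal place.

4.1°

Plate carrée maps x = Rλ, y = Rφ. The meridian scale is h = 1 and the parallel scale is k = 1/cos φ = sec φ.
At 21.4°: h = 1.000, k = 1.074; principal scales a = 1.074, b = 1.000.
sin(ω/2) = (a − b)/(a + b) = 0.07405/2.074 = 0.03570, so ω = 2 arcsin(0.03570) ≈ 4.1°.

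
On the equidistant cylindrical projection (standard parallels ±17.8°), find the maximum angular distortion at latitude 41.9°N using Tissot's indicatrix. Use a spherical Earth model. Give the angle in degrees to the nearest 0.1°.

14.1°

In the equirectangular projection with standard parallel φ₀ = 17.8° (x = Rλ cos φ₀, y = Rφ), meridians are true-scale (h = 1) and the parallel scale is k = cos φ₀ / cos φ.
At 41.9°: h = 1.000, k = 1.279; principal scales a = 1.279, b = 1.000.
sin(ω/2) = (a − b)/(a + b) = 0.2792/2.279 = 0.1225, so ω = 2 arcsin(0.1225) ≈ 14.1°.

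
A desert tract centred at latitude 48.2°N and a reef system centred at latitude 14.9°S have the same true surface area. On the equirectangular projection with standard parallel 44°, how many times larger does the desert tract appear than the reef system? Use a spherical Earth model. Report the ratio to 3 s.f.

1.45

With standard parallel φ₀ = 44°, the equirectangular projection gives x = Rλ cos φ₀, y = Rφ, so h = 1 and k = cos 44° / cos φ.
Areal scale at 48.2°: h·k = 1.000 × 1.079 = 1.079.
Areal scale at 14.9°: h·k = 1.000 × 0.7444 = 0.7444.
Ratio = 1.079/0.7444 ≈ 1.45.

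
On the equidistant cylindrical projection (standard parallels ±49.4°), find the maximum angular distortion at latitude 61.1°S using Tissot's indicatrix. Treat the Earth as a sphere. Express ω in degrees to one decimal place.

17.0°

The equidistant cylindrical projection with φ₀ = 49.4° has h = 1 (meridians true) and k = cos φ₀ / cos φ along parallels.
At 61.1°: h = 1.000, k = 1.347; principal scales a = 1.347, b = 1.000.
sin(ω/2) = (a − b)/(a + b) = 0.3466/2.347 = 0.1477, so ω = 2 arcsin(0.1477) ≈ 17.0°.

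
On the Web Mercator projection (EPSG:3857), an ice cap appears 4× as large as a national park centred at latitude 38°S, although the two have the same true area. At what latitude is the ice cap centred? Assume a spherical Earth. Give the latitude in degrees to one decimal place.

On Mercator, (apparent₁)/(apparent₂) = sec²φ₁ / sec²φ₂ when true areas are equal.
cos²φ₂ / cos²φ₁ = 4  ⇒  cos φ₁ = cos 38° / √4 = 0.7880/2.000 = 0.3940.
φ₁ = arccos(0.3940) ≈ 66.8°.

66.8°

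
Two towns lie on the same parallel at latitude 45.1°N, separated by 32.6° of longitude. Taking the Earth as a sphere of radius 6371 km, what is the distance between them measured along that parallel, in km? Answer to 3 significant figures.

2560 km

Arc length along a parallel = R cos φ · Δλ (with Δλ in radians).
= 6371 × cos 45.1° × (32.6° × π/180) = 6371 × 0.7059 × 0.5690 ≈ 2560 km.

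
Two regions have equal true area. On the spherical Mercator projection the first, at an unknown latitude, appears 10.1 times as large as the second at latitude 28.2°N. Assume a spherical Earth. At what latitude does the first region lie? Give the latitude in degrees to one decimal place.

73.9°

For equal true areas on Mercator, apparent areas scale as sec²φ, so the ratio is cos²φ₂ / cos²φ₁.
cos²φ₂ / cos²φ₁ = 10.1  ⇒  cos φ₁ = cos 28.2° / √10.1 = 0.8813/3.178 = 0.2773.
φ₁ = arccos(0.2773) ≈ 73.9°.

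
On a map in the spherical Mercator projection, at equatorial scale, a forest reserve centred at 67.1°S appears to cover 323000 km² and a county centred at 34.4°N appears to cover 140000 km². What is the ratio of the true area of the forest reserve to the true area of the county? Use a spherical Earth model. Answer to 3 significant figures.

Since Mercator area scale is 1/cos²φ, the true area equals the apparent area multiplied by cos²φ.
True area of forest reserve: 323000 × cos²(67.1°) = 323000 × 0.1514 = 48910 km².
True area of county: 140000 × cos²(34.4°) = 140000 × 0.6808 = 95310 km².
Ratio = 48910 / 95310 ≈ 0.513.

0.513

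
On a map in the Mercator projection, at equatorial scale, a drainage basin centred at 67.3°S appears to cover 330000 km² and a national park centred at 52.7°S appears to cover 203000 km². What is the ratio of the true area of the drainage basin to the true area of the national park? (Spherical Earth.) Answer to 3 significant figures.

On Mercator the areal scale is sec²φ, so true area = apparent × cos²φ.
True area of drainage basin: 330000 × cos²(67.3°) = 330000 × 0.1489 = 49140 km².
True area of national park: 203000 × cos²(52.7°) = 203000 × 0.3672 = 74550 km².
Ratio = 49140 / 74550 ≈ 0.659.

0.659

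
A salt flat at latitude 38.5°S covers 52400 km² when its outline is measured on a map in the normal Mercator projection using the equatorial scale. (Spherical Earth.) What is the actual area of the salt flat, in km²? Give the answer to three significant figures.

For Mercator, h = k = sec φ (a conformal cylindrical projection has a single point scale, 1/cos φ).
Areal scale = k² = sec²φ = 1/cos²(38.5°) = 1/0.7826² = 1.633.
True area = apparent / (areal scale) = 52400 / 1.633 ≈ 32100 km².

32100 km²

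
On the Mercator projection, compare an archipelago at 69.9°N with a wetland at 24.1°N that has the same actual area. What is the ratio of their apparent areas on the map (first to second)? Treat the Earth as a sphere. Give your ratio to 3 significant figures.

7.06

On Mercator, area is exaggerated by sec²φ = 1/cos²φ.
At 69.9°: sec²(69.9°) = 1/0.3437² = 8.467.
At 24.1°: sec²(24.1°) = 1/0.9128² = 1.200.
Ratio = 8.467/1.200 = cos²(24.1°)/cos²(69.9°) ≈ 7.06.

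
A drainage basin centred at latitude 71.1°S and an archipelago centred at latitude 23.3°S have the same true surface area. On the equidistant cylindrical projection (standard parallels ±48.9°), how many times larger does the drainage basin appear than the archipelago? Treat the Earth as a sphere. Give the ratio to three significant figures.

2.84

The equidistant cylindrical projection with φ₀ = 48.9° has h = 1 (meridians true) and k = cos φ₀ / cos φ along parallels.
Areal scale at 71.1°: h·k = 1.000 × 2.029 = 2.029.
Areal scale at 23.3°: h·k = 1.000 × 0.7157 = 0.7157.
Ratio = 2.029/0.7157 ≈ 2.84.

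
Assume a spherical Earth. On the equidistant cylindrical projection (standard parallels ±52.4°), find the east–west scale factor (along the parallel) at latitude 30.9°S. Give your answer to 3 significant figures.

0.711

In the equirectangular projection with standard parallel φ₀ = 52.4° (x = Rλ cos φ₀, y = Rφ), meridians are true-scale (h = 1) and the parallel scale is k = cos φ₀ / cos φ.
k = cos 52.4° / cos 30.9° = 0.6101/0.8581 = 0.7111.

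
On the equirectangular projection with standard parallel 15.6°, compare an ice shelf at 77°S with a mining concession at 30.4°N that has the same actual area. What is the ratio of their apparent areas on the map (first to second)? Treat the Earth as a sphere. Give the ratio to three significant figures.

3.83

The equidistant cylindrical projection with φ₀ = 15.6° has h = 1 (meridians true) and k = cos φ₀ / cos φ along parallels.
Areal scale at 77°: h·k = 1.000 × 4.282 = 4.282.
Areal scale at 30.4°: h·k = 1.000 × 1.117 = 1.117.
Ratio = 4.282/1.117 ≈ 3.83.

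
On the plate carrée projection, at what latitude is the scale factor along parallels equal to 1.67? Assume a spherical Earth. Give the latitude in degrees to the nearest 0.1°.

53.2°

Plate carrée: h = 1, k = sec φ along parallels.
sec φ = 1.67  ⇒  cos φ = 0.5988  ⇒  φ ≈ 53.2°.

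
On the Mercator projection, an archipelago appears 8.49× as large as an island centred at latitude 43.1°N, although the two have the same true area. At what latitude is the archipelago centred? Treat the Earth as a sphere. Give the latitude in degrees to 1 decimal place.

On Mercator, (apparent₁)/(apparent₂) = sec²φ₁ / sec²φ₂ when true areas are equal.
cos²φ₂ / cos²φ₁ = 8.49  ⇒  cos φ₁ = cos 43.1° / √8.49 = 0.7302/2.914 = 0.2506.
φ₁ = arccos(0.2506) ≈ 75.5°.

75.5°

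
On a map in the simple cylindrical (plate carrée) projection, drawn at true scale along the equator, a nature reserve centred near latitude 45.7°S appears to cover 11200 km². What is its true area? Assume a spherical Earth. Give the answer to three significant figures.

7820 km²

Plate carrée maps x = Rλ, y = Rφ. The meridian scale is h = 1 and the parallel scale is k = 1/cos φ = sec φ.
Areal scale = h·k = 1 × sec φ; at 45.7°, h = 1.000, k = 1.432, so h·k = 1.432.
True area = apparent / (areal scale) = 11200 / 1.432 ≈ 7820 km².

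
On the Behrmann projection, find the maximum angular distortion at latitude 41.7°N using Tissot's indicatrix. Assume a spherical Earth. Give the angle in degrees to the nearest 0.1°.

16.9°

The Behrmann projection is cylindrical equal-area with φ₀ = 30°. Cylindrical equal-area (φ₀ = 30°): h = cos φ / cos 30° along meridians, k = cos 30° / cos φ along parallels; h·k = 1.
At 41.7°: h = 0.8621, k = 1.160; principal scales a = 1.160, b = 0.8621.
sin(ω/2) = (a − b)/(a + b) = 0.2978/2.022 = 0.1473, so ω = 2 arcsin(0.1473) ≈ 16.9°.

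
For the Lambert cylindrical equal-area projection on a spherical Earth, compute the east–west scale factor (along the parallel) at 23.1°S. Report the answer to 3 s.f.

The Lambert cylindrical equal-area projection is the cylindrical equal-area projection with its standard parallel at the equator (φ₀ = 0). Cylindrical equal-area (φ₀ = 0°): h = cos φ / cos 0° along meridians, k = cos 0° / cos φ along parallels; h·k = 1.
k = cos 0° / cos 23.1° = 1.000/0.9198 = 1.087.

1.09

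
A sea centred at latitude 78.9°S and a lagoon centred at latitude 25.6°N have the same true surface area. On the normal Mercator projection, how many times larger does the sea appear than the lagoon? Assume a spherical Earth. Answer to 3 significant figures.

Mercator areal scale is sec²φ.
At 78.9°: sec²(78.9°) = 1/0.1925² = 26.98.
At 25.6°: sec²(25.6°) = 1/0.9018² = 1.230.
Ratio = 26.98/1.230 = cos²(25.6°)/cos²(78.9°) ≈ 21.9.

21.9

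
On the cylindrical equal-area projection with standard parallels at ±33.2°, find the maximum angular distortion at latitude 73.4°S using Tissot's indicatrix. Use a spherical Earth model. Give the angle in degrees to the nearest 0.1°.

A cylindrical equal-area projection with standard parallel φ₀ has meridian scale h = cos φ / cos φ₀ and parallel scale k = cos φ₀ / cos φ (so areas are preserved, h·k = 1).
At 73.4°: h = 0.3414, k = 2.929; principal scales a = 2.929, b = 0.3414.
sin(ω/2) = (a − b)/(a + b) = 2.588/3.270 = 0.7912, so ω = 2 arcsin(0.7912) ≈ 104.6°.

104.6°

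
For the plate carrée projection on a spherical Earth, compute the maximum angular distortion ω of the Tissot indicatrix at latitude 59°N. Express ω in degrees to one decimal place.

37.3°

For the equirectangular projection with φ₀ = 0 (plate carrée), h = 1 along meridians and k = sec φ along parallels.
At 59°: h = 1.000, k = 1.942; principal scales a = 1.942, b = 1.000.
sin(ω/2) = (a − b)/(a + b) = 0.9416/2.942 = 0.3201, so ω = 2 arcsin(0.3201) ≈ 37.3°.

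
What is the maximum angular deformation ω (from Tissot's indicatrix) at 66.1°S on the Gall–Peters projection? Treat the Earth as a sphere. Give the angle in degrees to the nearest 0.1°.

60.8°

The Gall–Peters projection is cylindrical equal-area with φ₀ = 45°. Cylindrical equal-area (φ₀ = 45°): h = cos φ / cos 45° along meridians, k = cos 45° / cos φ along parallels; h·k = 1.
At 66.1°: h = 0.5730, k = 1.745; principal scales a = 1.745, b = 0.5730.
sin(ω/2) = (a − b)/(a + b) = 1.172/2.318 = 0.5057, so ω = 2 arcsin(0.5057) ≈ 60.8°.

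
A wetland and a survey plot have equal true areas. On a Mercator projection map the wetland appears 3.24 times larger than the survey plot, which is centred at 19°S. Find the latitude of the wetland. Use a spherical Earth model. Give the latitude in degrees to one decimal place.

For equal true areas on Mercator, apparent areas scale as sec²φ, so the ratio is cos²φ₂ / cos²φ₁.
cos²φ₂ / cos²φ₁ = 3.24  ⇒  cos φ₁ = cos 19° / √3.24 = 0.9455/1.800 = 0.5253.
φ₁ = arccos(0.5253) ≈ 58.3°.

58.3°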